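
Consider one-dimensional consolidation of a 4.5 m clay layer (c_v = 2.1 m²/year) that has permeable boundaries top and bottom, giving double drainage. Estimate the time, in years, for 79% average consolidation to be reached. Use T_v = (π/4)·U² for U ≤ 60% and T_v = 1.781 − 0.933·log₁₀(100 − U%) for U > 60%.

t ≈ 1.32 years

Drainage path length: H_d = H/2 = 2.25 m (double drainage).
U > 60%: T_v = 1.781 − 0.933·log₁₀(100 − 79) = 0.54737.
t = T_v·H_d²/c_v = 0.54737×2.25²/2.1 = 1.32 years.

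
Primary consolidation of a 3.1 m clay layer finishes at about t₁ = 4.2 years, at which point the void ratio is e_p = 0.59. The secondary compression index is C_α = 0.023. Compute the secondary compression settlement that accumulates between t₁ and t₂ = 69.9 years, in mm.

Secondary compression: S_s = C_α·H/(1+e_p)·log₁₀(t₂/t₁)
S_s = 0.023×3.1/(1+0.59)×log₁₀(69.9/4.2)
    = 0.04484 × 1.221 = 0.05476 m

S_s ≈ 54.8 mm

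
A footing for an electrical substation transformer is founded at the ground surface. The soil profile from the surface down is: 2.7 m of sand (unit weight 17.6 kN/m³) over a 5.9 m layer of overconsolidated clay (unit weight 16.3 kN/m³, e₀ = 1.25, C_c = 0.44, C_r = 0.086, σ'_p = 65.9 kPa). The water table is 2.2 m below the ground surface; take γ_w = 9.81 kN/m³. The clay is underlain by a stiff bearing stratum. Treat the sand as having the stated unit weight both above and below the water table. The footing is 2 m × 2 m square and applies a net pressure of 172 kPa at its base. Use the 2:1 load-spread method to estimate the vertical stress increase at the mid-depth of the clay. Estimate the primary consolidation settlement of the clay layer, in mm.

Mid-depth of clay below the ground surface: z = 2.7 + 5.9/2 = 5.65 m.
Total vertical stress at mid-clay: σ_v = 17.6×2.7 + 16.3×2.95 = 95.605 kPa.
Pore pressure: u = 9.81×(5.65 − 2.2) = 33.845 kPa.
Initial effective stress: σ'_0 = σ_v − u = 95.605 − 33.845 = 61.76 kPa.
Stress increase at mid-clay by the 2:1 spreading method:
Δσ = qBL/((B+z)(L+z)) = 172×2×2/((2+5.65)(2+5.65)) = 11.756 kPa
Final effective stress: σ'_f = 61.76 + 11.756 = 73.516 kPa.
σ'_f = 73.516 > σ'_p = 65.9 kPa, so the stress path crosses the preconsolidation pressure — recompression up to σ'_p, then virgin compression beyond:
S_c = H/(1+e₀)·[C_r·log₁₀(σ'_p/σ'_0) + C_c·log₁₀(σ'_f/σ'_p)]
    = 5.9/2.25 × [0.086×log₁₀(65.9/61.76) + 0.44×log₁₀(73.516/65.9)]
    = 2.6222 × [0.0024233 + 0.020898] = 0.06115 m

S_c ≈ 61.2 mm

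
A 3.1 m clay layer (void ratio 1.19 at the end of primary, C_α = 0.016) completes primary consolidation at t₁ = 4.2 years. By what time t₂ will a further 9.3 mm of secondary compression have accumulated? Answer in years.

S_s = C_α·H/(1+e_p)·log₁₀(t₂/t₁) ⇒ log₁₀(t₂/t₁) = S_s·(1+e_p)/(C_α·H).
log₁₀(t₂/t₁) = 0.0093 × (1+1.19) / (0.016×3.1) = 0.4106
t₂ = t₁ × 10^0.4106 = 4.2 × 2.574 = 10.81 years

t₂ ≈ 10.8 years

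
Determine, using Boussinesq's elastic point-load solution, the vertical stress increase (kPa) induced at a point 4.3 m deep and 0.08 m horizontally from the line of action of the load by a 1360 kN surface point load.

Δσ_z ≈ 35.1 kPa

Boussinesq vertical stress below a point load on an elastic half-space:
Δσ_z = 3P/(2πz²) · [1 + (r/z)²]^(−5/2)
r/z = 0.08/4.3 = 0.018605; [1+(r/z)²]^(−5/2) = 0.99914.
Δσ_z = 3×1360/(2π×4.3²) × 0.99914 = 35.119 × 0.99914 = 35.09 kPa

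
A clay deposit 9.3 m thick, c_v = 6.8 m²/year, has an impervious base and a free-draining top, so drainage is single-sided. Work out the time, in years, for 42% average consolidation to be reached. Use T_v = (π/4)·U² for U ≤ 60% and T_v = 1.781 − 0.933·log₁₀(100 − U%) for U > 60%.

Drainage path length: H_d = H = 9.3 m (single drainage).
U ≤ 60%: T_v = (π/4)·U² = (π/4)×0.42² = 0.13854.
t = T_v·H_d²/c_v = 0.13854×9.3²/6.8 = 1.762 years.

t ≈ 1.76 years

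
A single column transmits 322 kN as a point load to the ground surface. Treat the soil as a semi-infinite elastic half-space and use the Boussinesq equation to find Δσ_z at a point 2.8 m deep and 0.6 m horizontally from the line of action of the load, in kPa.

Boussinesq vertical stress below a point load on an elastic half-space:
Δσ_z = 3P/(2πz²) · [1 + (r/z)²]^(−5/2)
r/z = 0.6/2.8 = 0.21429; [1+(r/z)²]^(−5/2) = 0.89383.
Δσ_z = 3×322/(2π×2.8²) × 0.89383 = 19.61 × 0.89383 = 17.53 kPa

Δσ_z ≈ 17.5 kPa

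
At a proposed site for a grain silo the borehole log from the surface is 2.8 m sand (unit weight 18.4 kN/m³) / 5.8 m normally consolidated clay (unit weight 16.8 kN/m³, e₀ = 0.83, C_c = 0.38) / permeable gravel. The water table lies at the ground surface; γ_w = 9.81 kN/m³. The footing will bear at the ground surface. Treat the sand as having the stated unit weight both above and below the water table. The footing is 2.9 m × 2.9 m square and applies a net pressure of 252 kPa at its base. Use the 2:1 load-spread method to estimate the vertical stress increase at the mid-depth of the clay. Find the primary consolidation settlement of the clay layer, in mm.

Mid-depth of clay below the ground surface: z = 2.8 + 5.8/2 = 5.7 m.
Total vertical stress at mid-clay: σ_v = 18.4×2.8 + 16.8×2.9 = 100.24 kPa.
Pore pressure: u = 9.81×(5.7 − 0) = 55.917 kPa.
Initial effective stress: σ'_0 = σ_v − u = 100.24 − 55.917 = 44.323 kPa.
Stress increase at mid-clay by the 2:1 spreading method:
Δσ = qBL/((B+z)(L+z)) = 252×2.9×2.9/((2.9+5.7)(2.9+5.7)) = 28.655 kPa
Final effective stress: σ'_f = σ'_0 + Δσ = 44.323 + 28.655 = 72.978 kPa.
Normally consolidated clay, so the full stress increment lies on the virgin compression line:
S_c = C_c·H/(1+e₀)·log₁₀(σ'_f/σ'_0) = 0.38×5.8/(1+0.83)×log₁₀(72.978/44.323)
    = 1.2044 × 0.21656 = 0.2608 m

S_c ≈ 261 mm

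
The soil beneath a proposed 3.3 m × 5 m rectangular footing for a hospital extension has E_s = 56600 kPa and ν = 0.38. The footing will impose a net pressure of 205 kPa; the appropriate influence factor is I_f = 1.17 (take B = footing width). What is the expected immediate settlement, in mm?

S_e ≈ 12 mm

Immediate (elastic) settlement: S_e = q·B·(1−ν²)/E_s · I_f.
S_e = 205 × 3.3 × (1 − 0.38²) / 56600 × 1.17
    = 205 × 3.3 × 0.8556 / 56600 × 1.17
    = 0.01196 m = 11.96 mm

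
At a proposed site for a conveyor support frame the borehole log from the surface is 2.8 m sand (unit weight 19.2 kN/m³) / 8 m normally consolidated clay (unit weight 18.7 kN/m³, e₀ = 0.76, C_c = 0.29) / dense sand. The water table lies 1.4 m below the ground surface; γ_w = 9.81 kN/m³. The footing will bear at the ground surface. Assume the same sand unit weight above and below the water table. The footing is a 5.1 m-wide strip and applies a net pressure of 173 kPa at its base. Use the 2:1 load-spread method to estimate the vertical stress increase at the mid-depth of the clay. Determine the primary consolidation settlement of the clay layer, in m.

Mid-depth of clay below the ground surface: z = 2.8 + 8/2 = 6.8 m.
Total vertical stress at mid-clay: σ_v = 19.2×2.8 + 18.7×4 = 128.56 kPa.
Pore pressure: u = 9.81×(6.8 − 1.4) = 52.974 kPa.
Initial effective stress: σ'_0 = σ_v − u = 128.56 − 52.974 = 75.586 kPa.
Stress increase at mid-clay by the 2:1 spreading method:
Δσ = qB/(B+z) = 173×5.1/(5.1+6.8) = 74.143 kPa
Final effective stress: σ'_f = σ'_0 + Δσ = 75.586 + 74.143 = 149.73 kPa.
Normally consolidated clay, so the full stress increment lies on the virgin compression line:
S_c = C_c·H/(1+e₀)·log₁₀(σ'_f/σ'_0) = 0.29×8/(1+0.76)×log₁₀(149.73/75.586)
    = 1.3182 × 0.29687 = 0.3913 m

S_c ≈ 0.391 m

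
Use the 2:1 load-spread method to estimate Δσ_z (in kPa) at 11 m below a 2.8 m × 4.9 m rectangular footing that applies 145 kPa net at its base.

Δσ_z ≈ 9.07 kPa

By the 2:1 method the load spreads at 1 horizontal : 2 vertical, so at depth z the loaded area has grown by z in each plan dimension:
Δσ = qBL/((B+z)(L+z)) = 145×2.8×4.9/((2.8+11)(4.9+11)) = 9.0666 kPa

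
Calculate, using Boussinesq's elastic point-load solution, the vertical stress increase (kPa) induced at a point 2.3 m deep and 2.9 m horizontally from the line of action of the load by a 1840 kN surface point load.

Δσ_z ≈ 15.4 kPa

Boussinesq vertical stress below a point load on an elastic half-space:
Δσ_z = 3P/(2πz²) · [1 + (r/z)²]^(−5/2)
r/z = 2.9/2.3 = 1.2609; [1+(r/z)²]^(−5/2) = 0.092648.
Δσ_z = 3×1840/(2π×2.3²) × 0.092648 = 166.07 × 0.092648 = 15.39 kPa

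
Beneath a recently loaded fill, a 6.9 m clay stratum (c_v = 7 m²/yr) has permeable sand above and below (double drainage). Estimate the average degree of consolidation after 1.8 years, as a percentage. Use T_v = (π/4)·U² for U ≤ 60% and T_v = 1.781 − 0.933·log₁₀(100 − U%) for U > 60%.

Drainage path length: H_d = H/2 = 3.45 m (double drainage).
T_v = c_v·t/H_d² = 7×1.8/3.45² = 1.0586.
T_v = 1.0586 corresponds to the U > 60% branch:
U = 1 − 10^((1.781 − T_v)/0.933)/100 = 0.9405

U ≈ 94.1 %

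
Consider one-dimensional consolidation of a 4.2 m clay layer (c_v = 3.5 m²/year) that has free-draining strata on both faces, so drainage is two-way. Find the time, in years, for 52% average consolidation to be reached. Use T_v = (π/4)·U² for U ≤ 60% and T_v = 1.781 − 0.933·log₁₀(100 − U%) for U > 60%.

Drainage path length: H_d = H/2 = 2.1 m (double drainage).
U ≤ 60%: T_v = (π/4)·U² = (π/4)×0.52² = 0.21237.
t = T_v·H_d²/c_v = 0.21237×2.1²/3.5 = 0.2676 years.

t ≈ 0.268 years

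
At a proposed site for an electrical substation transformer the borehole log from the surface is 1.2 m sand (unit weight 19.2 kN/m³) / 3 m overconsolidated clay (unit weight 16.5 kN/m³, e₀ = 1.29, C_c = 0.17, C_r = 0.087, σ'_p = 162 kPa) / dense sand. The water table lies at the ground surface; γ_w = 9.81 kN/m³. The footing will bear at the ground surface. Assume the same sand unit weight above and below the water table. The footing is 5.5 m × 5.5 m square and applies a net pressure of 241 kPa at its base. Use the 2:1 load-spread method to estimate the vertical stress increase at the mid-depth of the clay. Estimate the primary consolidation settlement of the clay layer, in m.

S_c ≈ 0.0894 m

Mid-depth of clay below the ground surface: z = 1.2 + 3/2 = 2.7 m.
Total vertical stress at mid-clay: σ_v = 19.2×1.2 + 16.5×1.5 = 47.79 kPa.
Pore pressure: u = 9.81×(2.7 − 0) = 26.487 kPa.
Initial effective stress: σ'_0 = σ_v − u = 47.79 − 26.487 = 21.303 kPa.
Stress increase at mid-clay by the 2:1 spreading method:
Δσ = qBL/((B+z)(L+z)) = 241×5.5×5.5/((5.5+2.7)(5.5+2.7)) = 108.42 kPa
Final effective stress: σ'_f = 21.303 + 108.42 = 129.72 kPa.
σ'_f = 129.72 ≤ σ'_p = 162 kPa, so the clay remains overconsolidated and only the recompression index applies:
S_c = C_r·H/(1+e₀)·log₁₀(σ'_f/σ'_0) = 0.087×3/2.29×log₁₀(129.72/21.303)
    = 0.11397 × 0.78457 = 0.08942 m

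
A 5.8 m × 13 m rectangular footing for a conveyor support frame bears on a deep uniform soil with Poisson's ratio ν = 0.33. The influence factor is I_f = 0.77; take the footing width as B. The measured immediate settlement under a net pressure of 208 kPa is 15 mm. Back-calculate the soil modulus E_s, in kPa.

S_e = q·B·(1−ν²)/E_s · I_f  ⇒  E_s = q·B·(1−ν²)·I_f / S_e.
E_s = 208 × 5.8 × 0.8911 × 0.77 / 0.015 = 55180 kPa

E_s ≈ 55200 kPa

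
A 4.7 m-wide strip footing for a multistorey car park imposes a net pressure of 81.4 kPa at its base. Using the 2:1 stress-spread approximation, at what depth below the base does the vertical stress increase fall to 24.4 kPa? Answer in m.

z ≈ 11 m

2:1 spreading — at depth z the loaded area has grown by z in each plan dimension:
qB/(B+z) = Δσ_z ⇒ z = qB/Δσ_z − B = 81.4×4.7/24.4 − 4.7 = 10.98 m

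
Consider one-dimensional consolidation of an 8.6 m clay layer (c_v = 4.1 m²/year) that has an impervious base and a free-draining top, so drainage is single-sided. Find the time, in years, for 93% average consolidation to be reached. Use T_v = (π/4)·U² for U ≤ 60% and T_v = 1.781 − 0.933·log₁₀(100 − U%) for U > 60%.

Drainage path length: H_d = H = 8.6 m (single drainage).
U > 60%: T_v = 1.781 − 0.933·log₁₀(100 − 93) = 0.99252.
t = T_v·H_d²/c_v = 0.99252×8.6²/4.1 = 17.9 years.

t ≈ 17.9 years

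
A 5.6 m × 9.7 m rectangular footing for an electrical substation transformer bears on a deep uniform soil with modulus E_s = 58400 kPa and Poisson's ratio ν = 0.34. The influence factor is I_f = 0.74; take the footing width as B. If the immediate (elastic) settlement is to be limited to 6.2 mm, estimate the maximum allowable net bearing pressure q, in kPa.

S_e = q·B·(1−ν²)/E_s · I_f  ⇒  q = S_e·E_s / (B·(1−ν²)·I_f).
q = 0.0062 × 58400 / (5.6 × 0.8844 × 0.74) = 98.8 kPa

q ≈ 98.8 kPa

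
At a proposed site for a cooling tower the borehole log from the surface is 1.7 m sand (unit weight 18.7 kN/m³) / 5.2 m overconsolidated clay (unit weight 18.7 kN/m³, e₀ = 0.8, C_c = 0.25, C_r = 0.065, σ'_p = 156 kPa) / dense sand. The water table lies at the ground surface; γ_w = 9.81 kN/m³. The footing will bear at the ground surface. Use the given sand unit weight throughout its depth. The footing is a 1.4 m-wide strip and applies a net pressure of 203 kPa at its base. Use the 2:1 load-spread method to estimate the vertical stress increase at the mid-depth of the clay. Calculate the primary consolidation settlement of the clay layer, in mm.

Mid-depth of clay below the ground surface: z = 1.7 + 5.2/2 = 4.3 m.
Total vertical stress at mid-clay: σ_v = 18.7×1.7 + 18.7×2.6 = 80.41 kPa.
Pore pressure: u = 9.81×(4.3 − 0) = 42.183 kPa.
Initial effective stress: σ'_0 = σ_v − u = 80.41 − 42.183 = 38.227 kPa.
Stress increase at mid-clay by the 2:1 spreading method:
Δσ = qB/(B+z) = 203×1.4/(1.4+4.3) = 49.86 kPa
Final effective stress: σ'_f = 38.227 + 49.86 = 88.087 kPa.
σ'_f = 88.087 ≤ σ'_p = 156 kPa, so the clay remains overconsolidated and only the recompression index applies:
S_c = C_r·H/(1+e₀)·log₁₀(σ'_f/σ'_0) = 0.065×5.2/1.8×log₁₀(88.087/38.227)
    = 0.18778 × 0.36254 = 0.06808 m

S_c ≈ 68.1 mm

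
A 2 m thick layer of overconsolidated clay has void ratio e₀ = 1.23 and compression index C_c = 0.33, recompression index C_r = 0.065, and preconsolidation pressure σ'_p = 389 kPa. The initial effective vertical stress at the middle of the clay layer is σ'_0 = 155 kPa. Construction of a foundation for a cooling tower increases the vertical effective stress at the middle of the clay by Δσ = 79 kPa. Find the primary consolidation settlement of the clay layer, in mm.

S_c ≈ 10.4 mm

Final effective stress: σ'_f = 155 + 79 = 234 kPa.
σ'_f = 234 ≤ σ'_p = 389 kPa, so the clay remains overconsolidated and only the recompression index applies:
S_c = C_r·H/(1+e₀)·log₁₀(σ'_f/σ'_0) = 0.065×2/2.23×log₁₀(234/155)
    = 0.058296 × 0.17888 = 0.01043 m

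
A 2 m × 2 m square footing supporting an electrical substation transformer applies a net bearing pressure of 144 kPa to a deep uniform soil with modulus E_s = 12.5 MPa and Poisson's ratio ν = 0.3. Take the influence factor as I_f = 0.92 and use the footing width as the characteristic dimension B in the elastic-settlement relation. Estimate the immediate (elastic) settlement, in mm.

Immediate (elastic) settlement: S_e = q·B·(1−ν²)/E_s · I_f.
E_s = 12.5 MPa = 12500 kPa.
S_e = 144 × 2 × (1 − 0.3²) / 12500 × 0.92
    = 144 × 2 × 0.91 / 12500 × 0.92
    = 0.01929 m = 19.29 mm

S_e ≈ 19.3 mm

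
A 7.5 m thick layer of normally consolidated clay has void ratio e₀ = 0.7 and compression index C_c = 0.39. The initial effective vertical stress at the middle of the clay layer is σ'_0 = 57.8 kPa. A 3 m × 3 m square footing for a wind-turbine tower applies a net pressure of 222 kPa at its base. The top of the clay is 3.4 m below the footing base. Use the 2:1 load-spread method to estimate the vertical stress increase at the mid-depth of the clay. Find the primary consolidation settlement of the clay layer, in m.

Mid-depth of clay below the footing base: z = 3.4 + 7.5/2 = 7.15 m.
Stress increase at mid-clay by the 2:1 spreading method:
Δσ = qBL/((B+z)(L+z)) = 222×3×3/((3+7.15)(3+7.15)) = 19.394 kPa
Final effective stress: σ'_f = σ'_0 + Δσ = 57.8 + 19.394 = 77.194 kPa.
Normally consolidated clay, so the full stress increment lies on the virgin compression line:
S_c = C_c·H/(1+e₀)·log₁₀(σ'_f/σ'_0) = 0.39×7.5/(1+0.7)×log₁₀(77.194/57.8)
    = 1.7206 × 0.12566 = 0.2162 m

S_c ≈ 0.216 m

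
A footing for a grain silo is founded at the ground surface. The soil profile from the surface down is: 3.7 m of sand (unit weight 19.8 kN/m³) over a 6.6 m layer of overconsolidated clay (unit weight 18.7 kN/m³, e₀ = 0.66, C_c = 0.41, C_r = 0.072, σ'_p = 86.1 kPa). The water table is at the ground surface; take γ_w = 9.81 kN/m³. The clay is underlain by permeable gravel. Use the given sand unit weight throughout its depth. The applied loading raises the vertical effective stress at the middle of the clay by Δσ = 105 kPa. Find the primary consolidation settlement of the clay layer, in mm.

Mid-depth of clay below the ground surface: z = 3.7 + 6.6/2 = 7 m.
Total vertical stress at mid-clay: σ_v = 19.8×3.7 + 18.7×3.3 = 134.97 kPa.
Pore pressure: u = 9.81×(7 − 0) = 68.67 kPa.
Initial effective stress: σ'_0 = σ_v − u = 134.97 − 68.67 = 66.3 kPa.
Final effective stress: σ'_f = 66.3 + 105 = 171.3 kPa.
σ'_f = 171.3 > σ'_p = 86.1 kPa, so the stress path crosses the preconsolidation pressure — recompression up to σ'_p, then virgin compression beyond:
S_c = H/(1+e₀)·[C_r·log₁₀(σ'_p/σ'_0) + C_c·log₁₀(σ'_f/σ'_p)]
    = 6.6/1.66 × [0.072×log₁₀(86.1/66.3) + 0.41×log₁₀(171.3/86.1)]
    = 3.9759 × [0.0081713 + 0.12249] = 0.5195 m

S_c ≈ 519 mm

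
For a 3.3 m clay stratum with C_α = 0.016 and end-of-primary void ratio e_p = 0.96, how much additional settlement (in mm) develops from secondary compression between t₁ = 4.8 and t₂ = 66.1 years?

S_s ≈ 30.7 mm

Secondary compression: S_s = C_α·H/(1+e_p)·log₁₀(t₂/t₁)
S_s = 0.016×3.3/(1+0.96)×log₁₀(66.1/4.8)
    = 0.02694 × 1.139 = 0.03068 m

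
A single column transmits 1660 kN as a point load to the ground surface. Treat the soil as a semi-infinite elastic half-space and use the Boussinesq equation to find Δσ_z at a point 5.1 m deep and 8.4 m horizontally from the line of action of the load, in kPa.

Boussinesq vertical stress below a point load on an elastic half-space:
Δσ_z = 3P/(2πz²) · [1 + (r/z)²]^(−5/2)
r/z = 8.4/5.1 = 1.6471; [1+(r/z)²]^(−5/2) = 0.037648.
Δσ_z = 3×1660/(2π×5.1²) × 0.037648 = 30.473 × 0.037648 = 1.147 kPa

Δσ_z ≈ 1.15 kPa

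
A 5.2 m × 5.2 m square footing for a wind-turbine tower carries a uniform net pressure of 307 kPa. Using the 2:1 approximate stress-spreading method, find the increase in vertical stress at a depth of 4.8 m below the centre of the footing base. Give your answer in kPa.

Δσ_z ≈ 83 kPa

By the 2:1 method the load spreads at 1 horizontal : 2 vertical, so at depth z the loaded area has grown by z in each plan dimension:
Δσ = qBL/((B+z)(L+z)) = 307×5.2×5.2/((5.2+4.8)(5.2+4.8)) = 83.013 kPa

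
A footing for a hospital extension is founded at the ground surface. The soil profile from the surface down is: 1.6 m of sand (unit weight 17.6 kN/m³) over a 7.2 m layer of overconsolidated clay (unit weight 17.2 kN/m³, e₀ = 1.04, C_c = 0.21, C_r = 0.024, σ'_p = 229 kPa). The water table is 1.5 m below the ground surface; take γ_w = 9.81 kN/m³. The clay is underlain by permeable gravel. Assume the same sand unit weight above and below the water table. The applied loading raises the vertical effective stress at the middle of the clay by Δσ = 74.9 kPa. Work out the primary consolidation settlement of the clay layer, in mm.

S_c ≈ 32.1 mm

Mid-depth of clay below the ground surface: z = 1.6 + 7.2/2 = 5.2 m.
Total vertical stress at mid-clay: σ_v = 17.6×1.6 + 17.2×3.6 = 90.08 kPa.
Pore pressure: u = 9.81×(5.2 − 1.5) = 36.297 kPa.
Initial effective stress: σ'_0 = σ_v − u = 90.08 − 36.297 = 53.783 kPa.
Final effective stress: σ'_f = 53.783 + 74.9 = 128.68 kPa.
σ'_f = 128.68 ≤ σ'_p = 229 kPa, so the clay remains overconsolidated and only the recompression index applies:
S_c = C_r·H/(1+e₀)·log₁₀(σ'_f/σ'_0) = 0.024×7.2/2.04×log₁₀(128.68/53.783)
    = 0.084706 × 0.37887 = 0.03209 m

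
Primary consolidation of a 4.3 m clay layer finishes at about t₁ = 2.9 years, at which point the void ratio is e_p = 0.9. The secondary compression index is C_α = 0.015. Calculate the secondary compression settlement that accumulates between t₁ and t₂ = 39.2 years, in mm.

Secondary compression: S_s = C_α·H/(1+e_p)·log₁₀(t₂/t₁)
S_s = 0.015×4.3/(1+0.9)×log₁₀(39.2/2.9)
    = 0.03395 × 1.131 = 0.03839 m

S_s ≈ 38.4 mm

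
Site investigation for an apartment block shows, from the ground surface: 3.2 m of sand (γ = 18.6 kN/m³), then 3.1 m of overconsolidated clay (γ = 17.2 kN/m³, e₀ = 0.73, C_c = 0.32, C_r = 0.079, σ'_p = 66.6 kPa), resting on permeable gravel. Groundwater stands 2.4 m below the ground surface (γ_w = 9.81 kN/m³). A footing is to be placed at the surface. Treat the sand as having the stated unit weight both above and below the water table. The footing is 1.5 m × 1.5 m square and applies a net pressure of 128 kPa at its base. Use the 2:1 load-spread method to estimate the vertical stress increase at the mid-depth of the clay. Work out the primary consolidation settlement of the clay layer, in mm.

S_c ≈ 17.5 mm

Mid-depth of clay below the ground surface: z = 3.2 + 3.1/2 = 4.75 m.
Total vertical stress at mid-clay: σ_v = 18.6×3.2 + 17.2×1.55 = 86.18 kPa.
Pore pressure: u = 9.81×(4.75 − 2.4) = 23.054 kPa.
Initial effective stress: σ'_0 = σ_v − u = 86.18 − 23.054 = 63.126 kPa.
Stress increase at mid-clay by the 2:1 spreading method:
Δσ = qBL/((B+z)(L+z)) = 128×1.5×1.5/((1.5+4.75)(1.5+4.75)) = 7.3728 kPa
Final effective stress: σ'_f = 63.126 + 7.3728 = 70.499 kPa.
σ'_f = 70.499 > σ'_p = 66.6 kPa, so the stress path crosses the preconsolidation pressure — recompression up to σ'_p, then virgin compression beyond:
S_c = H/(1+e₀)·[C_r·log₁₀(σ'_p/σ'_0) + C_c·log₁₀(σ'_f/σ'_p)]
    = 3.1/1.73 × [0.079×log₁₀(66.6/63.126) + 0.32×log₁₀(70.499/66.6)]
    = 1.7919 × [0.001838 + 0.0079068] = 0.01746 m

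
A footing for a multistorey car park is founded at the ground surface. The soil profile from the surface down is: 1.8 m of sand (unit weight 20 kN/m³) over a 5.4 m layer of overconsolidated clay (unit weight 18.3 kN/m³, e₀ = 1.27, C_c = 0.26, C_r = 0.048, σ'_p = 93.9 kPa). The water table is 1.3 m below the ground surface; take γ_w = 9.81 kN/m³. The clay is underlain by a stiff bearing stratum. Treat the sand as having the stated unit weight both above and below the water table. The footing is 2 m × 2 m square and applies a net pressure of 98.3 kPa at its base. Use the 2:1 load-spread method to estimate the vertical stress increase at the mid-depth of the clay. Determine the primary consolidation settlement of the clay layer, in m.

S_c ≈ 0.00788 m

Mid-depth of clay below the ground surface: z = 1.8 + 5.4/2 = 4.5 m.
Total vertical stress at mid-clay: σ_v = 20×1.8 + 18.3×2.7 = 85.41 kPa.
Pore pressure: u = 9.81×(4.5 − 1.3) = 31.392 kPa.
Initial effective stress: σ'_0 = σ_v − u = 85.41 − 31.392 = 54.018 kPa.
Stress increase at mid-clay by the 2:1 spreading method:
Δσ = qBL/((B+z)(L+z)) = 98.3×2×2/((2+4.5)(2+4.5)) = 9.3065 kPa
Final effective stress: σ'_f = 54.018 + 9.3065 = 63.325 kPa.
σ'_f = 63.325 ≤ σ'_p = 93.9 kPa, so the clay remains overconsolidated and only the recompression index applies:
S_c = C_r·H/(1+e₀)·log₁₀(σ'_f/σ'_0) = 0.048×5.4/2.27×log₁₀(63.325/54.018)
    = 0.11419 × 0.069037 = 0.007883 m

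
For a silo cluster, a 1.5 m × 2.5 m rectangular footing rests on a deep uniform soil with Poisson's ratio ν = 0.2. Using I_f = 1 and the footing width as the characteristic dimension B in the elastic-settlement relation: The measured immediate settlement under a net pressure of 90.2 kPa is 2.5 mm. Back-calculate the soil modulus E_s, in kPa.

E_s ≈ 52000 kPa

S_e = q·B·(1−ν²)/E_s · I_f  ⇒  E_s = q·B·(1−ν²)·I_f / S_e.
E_s = 90.2 × 1.5 × 0.96 × 1 / 0.0025 = 51960 kPa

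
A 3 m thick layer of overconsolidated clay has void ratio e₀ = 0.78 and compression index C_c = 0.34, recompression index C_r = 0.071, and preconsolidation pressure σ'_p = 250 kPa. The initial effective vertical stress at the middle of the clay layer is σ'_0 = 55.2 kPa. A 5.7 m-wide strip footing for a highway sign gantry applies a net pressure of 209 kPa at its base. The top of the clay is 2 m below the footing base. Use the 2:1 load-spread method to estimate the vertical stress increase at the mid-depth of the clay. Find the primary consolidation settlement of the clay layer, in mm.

Mid-depth of clay below the footing base: z = 2 + 3/2 = 3.5 m.
Stress increase at mid-clay by the 2:1 spreading method:
Δσ = qB/(B+z) = 209×5.7/(5.7+3.5) = 129.49 kPa
Final effective stress: σ'_f = 55.2 + 129.49 = 184.69 kPa.
σ'_f = 184.69 ≤ σ'_p = 250 kPa, so the clay remains overconsolidated and only the recompression index applies:
S_c = C_r·H/(1+e₀)·log₁₀(σ'_f/σ'_0) = 0.071×3/1.78×log₁₀(184.69/55.2)
    = 0.11966 × 0.5245 = 0.06276 m

S_c ≈ 62.8 mm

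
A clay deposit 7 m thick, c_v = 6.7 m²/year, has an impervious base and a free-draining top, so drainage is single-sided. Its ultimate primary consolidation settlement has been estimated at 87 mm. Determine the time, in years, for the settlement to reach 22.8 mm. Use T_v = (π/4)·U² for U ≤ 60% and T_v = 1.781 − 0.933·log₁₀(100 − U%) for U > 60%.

Drainage path length: H_d = H = 7 m (single drainage).
U = S(t)/S_ult = 22.8/87 = 0.2621.
U ≤ 60%: T_v = (π/4)·U² = (π/4)×0.26207² = 0.053941.
t = T_v·H_d²/c_v = 0.053941×7²/6.7 = 0.3945 years.

t ≈ 0.394 years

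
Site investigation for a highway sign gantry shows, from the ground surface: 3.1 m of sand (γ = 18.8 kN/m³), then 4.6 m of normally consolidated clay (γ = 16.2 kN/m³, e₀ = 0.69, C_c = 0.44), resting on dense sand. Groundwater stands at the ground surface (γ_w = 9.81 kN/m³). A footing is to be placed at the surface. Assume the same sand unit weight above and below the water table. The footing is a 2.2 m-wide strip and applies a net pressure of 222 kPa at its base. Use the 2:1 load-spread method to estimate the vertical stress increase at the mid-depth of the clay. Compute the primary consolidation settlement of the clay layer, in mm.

Mid-depth of clay below the ground surface: z = 3.1 + 4.6/2 = 5.4 m.
Total vertical stress at mid-clay: σ_v = 18.8×3.1 + 16.2×2.3 = 95.54 kPa.
Pore pressure: u = 9.81×(5.4 − 0) = 52.974 kPa.
Initial effective stress: σ'_0 = σ_v − u = 95.54 − 52.974 = 42.566 kPa.
Stress increase at mid-clay by the 2:1 spreading method:
Δσ = qB/(B+z) = 222×2.2/(2.2+5.4) = 64.263 kPa
Final effective stress: σ'_f = σ'_0 + Δσ = 42.566 + 64.263 = 106.83 kPa.
Normally consolidated clay, so the full stress increment lies on the virgin compression line:
S_c = C_c·H/(1+e₀)·log₁₀(σ'_f/σ'_0) = 0.44×4.6/(1+0.69)×log₁₀(106.83/42.566)
    = 1.1976 × 0.39963 = 0.4786 m

S_c ≈ 479 mm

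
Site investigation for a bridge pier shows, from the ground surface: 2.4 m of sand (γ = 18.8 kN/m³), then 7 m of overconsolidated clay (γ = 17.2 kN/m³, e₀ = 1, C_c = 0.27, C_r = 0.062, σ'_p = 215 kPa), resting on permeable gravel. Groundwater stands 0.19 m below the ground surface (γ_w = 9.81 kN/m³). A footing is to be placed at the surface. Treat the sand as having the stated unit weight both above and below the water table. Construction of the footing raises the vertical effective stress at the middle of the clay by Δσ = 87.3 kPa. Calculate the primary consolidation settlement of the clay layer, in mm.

Mid-depth of clay below the ground surface: z = 2.4 + 7/2 = 5.9 m.
Total vertical stress at mid-clay: σ_v = 18.8×2.4 + 17.2×3.5 = 105.32 kPa.
Pore pressure: u = 9.81×(5.9 − 0.19) = 56.015 kPa.
Initial effective stress: σ'_0 = σ_v − u = 105.32 − 56.015 = 49.305 kPa.
Final effective stress: σ'_f = 49.305 + 87.3 = 136.6 kPa.
σ'_f = 136.6 ≤ σ'_p = 215 kPa, so the clay remains overconsolidated and only the recompression index applies:
S_c = C_r·H/(1+e₀)·log₁₀(σ'_f/σ'_0) = 0.062×7/2×log₁₀(136.6/49.305)
    = 0.217 × 0.44256 = 0.09604 m

S_c ≈ 96 mm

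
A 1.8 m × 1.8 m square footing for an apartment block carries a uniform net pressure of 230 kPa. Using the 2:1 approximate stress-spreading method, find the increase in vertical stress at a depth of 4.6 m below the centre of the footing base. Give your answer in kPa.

By the 2:1 method the load spreads at 1 horizontal : 2 vertical, so at depth z the loaded area has grown by z in each plan dimension:
Δσ = qBL/((B+z)(L+z)) = 230×1.8×1.8/((1.8+4.6)(1.8+4.6)) = 18.193 kPa

Δσ_z ≈ 18.2 kPa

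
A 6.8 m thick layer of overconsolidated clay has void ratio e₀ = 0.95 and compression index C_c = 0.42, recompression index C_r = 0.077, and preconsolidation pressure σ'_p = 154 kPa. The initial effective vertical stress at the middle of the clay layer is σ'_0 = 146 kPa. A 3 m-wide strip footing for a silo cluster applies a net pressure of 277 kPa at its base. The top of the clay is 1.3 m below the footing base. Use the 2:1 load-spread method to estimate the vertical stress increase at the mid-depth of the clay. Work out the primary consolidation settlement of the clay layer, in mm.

S_c ≈ 324 mm

Mid-depth of clay below the footing base: z = 1.3 + 6.8/2 = 4.7 m.
Stress increase at mid-clay by the 2:1 spreading method:
Δσ = qB/(B+z) = 277×3/(3+4.7) = 107.92 kPa
Final effective stress: σ'_f = 146 + 107.92 = 253.92 kPa.
σ'_f = 253.92 > σ'_p = 154 kPa, so the stress path crosses the preconsolidation pressure — recompression up to σ'_p, then virgin compression beyond:
S_c = H/(1+e₀)·[C_r·log₁₀(σ'_p/σ'_0) + C_c·log₁₀(σ'_f/σ'_p)]
    = 6.8/1.95 × [0.077×log₁₀(154/146) + 0.42×log₁₀(253.92/154)]
    = 3.4872 × [0.0017839 + 0.091214] = 0.3243 m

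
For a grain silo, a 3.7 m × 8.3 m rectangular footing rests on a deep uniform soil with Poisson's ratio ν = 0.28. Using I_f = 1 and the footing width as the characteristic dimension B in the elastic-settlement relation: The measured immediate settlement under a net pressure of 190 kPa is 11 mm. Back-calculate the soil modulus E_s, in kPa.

S_e = q·B·(1−ν²)/E_s · I_f  ⇒  E_s = q·B·(1−ν²)·I_f / S_e.
E_s = 190 × 3.7 × 0.9216 × 1 / 0.011 = 58900 kPa

E_s ≈ 58900 kPa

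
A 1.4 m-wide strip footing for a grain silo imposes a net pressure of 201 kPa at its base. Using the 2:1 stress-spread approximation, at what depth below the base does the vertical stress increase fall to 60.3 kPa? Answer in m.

z ≈ 3.27 m

2:1 spreading — at depth z the loaded area has grown by z in each plan dimension:
qB/(B+z) = Δσ_z ⇒ z = qB/Δσ_z − B = 201×1.4/60.3 − 1.4 = 3.267 m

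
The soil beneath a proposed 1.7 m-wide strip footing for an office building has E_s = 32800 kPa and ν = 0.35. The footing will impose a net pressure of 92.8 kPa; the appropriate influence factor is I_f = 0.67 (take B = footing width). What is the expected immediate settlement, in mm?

Immediate (elastic) settlement: S_e = q·B·(1−ν²)/E_s · I_f.
S_e = 92.8 × 1.7 × (1 − 0.35²) / 32800 × 0.67
    = 92.8 × 1.7 × 0.8775 / 32800 × 0.67
    = 0.002828 m = 2.828 mm

S_e ≈ 2.83 mm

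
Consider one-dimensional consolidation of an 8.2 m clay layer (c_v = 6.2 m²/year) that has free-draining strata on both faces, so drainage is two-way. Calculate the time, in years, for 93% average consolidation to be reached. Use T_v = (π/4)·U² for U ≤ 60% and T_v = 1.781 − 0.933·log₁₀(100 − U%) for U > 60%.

Drainage path length: H_d = H/2 = 4.1 m (double drainage).
U > 60%: T_v = 1.781 − 0.933·log₁₀(100 − 93) = 0.99252.
t = T_v·H_d²/c_v = 0.99252×4.1²/6.2 = 2.691 years.

t ≈ 2.69 years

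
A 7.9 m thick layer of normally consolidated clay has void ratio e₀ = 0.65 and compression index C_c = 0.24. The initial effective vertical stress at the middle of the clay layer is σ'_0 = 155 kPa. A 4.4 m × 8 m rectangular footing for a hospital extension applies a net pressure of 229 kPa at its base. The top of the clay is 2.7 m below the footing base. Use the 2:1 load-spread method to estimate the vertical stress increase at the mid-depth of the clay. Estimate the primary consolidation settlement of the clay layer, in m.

S_c ≈ 0.139 m

Mid-depth of clay below the footing base: z = 2.7 + 7.9/2 = 6.65 m.
Stress increase at mid-clay by the 2:1 spreading method:
Δσ = qBL/((B+z)(L+z)) = 229×4.4×8/((4.4+6.65)(8+6.65)) = 49.794 kPa
Final effective stress: σ'_f = σ'_0 + Δσ = 155 + 49.794 = 204.79 kPa.
Normally consolidated clay, so the full stress increment lies on the virgin compression line:
S_c = C_c·H/(1+e₀)·log₁₀(σ'_f/σ'_0) = 0.24×7.9/(1+0.65)×log₁₀(204.79/155)
    = 1.1491 × 0.12098 = 0.139 m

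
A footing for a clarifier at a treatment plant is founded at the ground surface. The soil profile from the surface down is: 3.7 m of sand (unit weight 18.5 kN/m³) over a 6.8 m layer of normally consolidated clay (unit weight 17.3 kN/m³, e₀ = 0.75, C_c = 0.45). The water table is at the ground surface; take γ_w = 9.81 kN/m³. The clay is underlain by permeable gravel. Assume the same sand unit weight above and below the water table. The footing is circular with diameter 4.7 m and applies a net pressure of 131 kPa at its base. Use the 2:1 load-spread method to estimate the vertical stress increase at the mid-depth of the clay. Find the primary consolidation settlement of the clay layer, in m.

S_c ≈ 0.234 m

Mid-depth of clay below the ground surface: z = 3.7 + 6.8/2 = 7.1 m.
Total vertical stress at mid-clay: σ_v = 18.5×3.7 + 17.3×3.4 = 127.27 kPa.
Pore pressure: u = 9.81×(7.1 − 0) = 69.651 kPa.
Initial effective stress: σ'_0 = σ_v − u = 127.27 − 69.651 = 57.619 kPa.
Stress increase at mid-clay by the 2:1 spreading method:
Δσ ≈ qD²/(D+z)² = 131×4.7²/(4.7+7.1)² = 20.783 kPa
Final effective stress: σ'_f = σ'_0 + Δσ = 57.619 + 20.783 = 78.402 kPa.
Normally consolidated clay, so the full stress increment lies on the virgin compression line:
S_c = C_c·H/(1+e₀)·log₁₀(σ'_f/σ'_0) = 0.45×6.8/(1+0.75)×log₁₀(78.402/57.619)
    = 1.7486 × 0.13376 = 0.2339 m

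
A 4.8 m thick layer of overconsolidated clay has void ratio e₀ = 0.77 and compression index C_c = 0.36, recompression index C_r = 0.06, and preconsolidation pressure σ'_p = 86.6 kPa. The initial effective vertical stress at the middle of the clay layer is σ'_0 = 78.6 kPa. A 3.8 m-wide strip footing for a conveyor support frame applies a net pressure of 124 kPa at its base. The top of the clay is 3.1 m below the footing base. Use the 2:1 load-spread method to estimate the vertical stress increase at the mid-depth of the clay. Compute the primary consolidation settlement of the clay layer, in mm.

S_c ≈ 177 mm

Mid-depth of clay below the footing base: z = 3.1 + 4.8/2 = 5.5 m.
Stress increase at mid-clay by the 2:1 spreading method:
Δσ = qB/(B+z) = 124×3.8/(3.8+5.5) = 50.667 kPa
Final effective stress: σ'_f = 78.6 + 50.667 = 129.27 kPa.
σ'_f = 129.27 > σ'_p = 86.6 kPa, so the stress path crosses the preconsolidation pressure — recompression up to σ'_p, then virgin compression beyond:
S_c = H/(1+e₀)·[C_r·log₁₀(σ'_p/σ'_0) + C_c·log₁₀(σ'_f/σ'_p)]
    = 4.8/1.77 × [0.06×log₁₀(86.6/78.6) + 0.36×log₁₀(129.27/86.6)]
    = 2.7119 × [0.0025257 + 0.062633] = 0.1767 m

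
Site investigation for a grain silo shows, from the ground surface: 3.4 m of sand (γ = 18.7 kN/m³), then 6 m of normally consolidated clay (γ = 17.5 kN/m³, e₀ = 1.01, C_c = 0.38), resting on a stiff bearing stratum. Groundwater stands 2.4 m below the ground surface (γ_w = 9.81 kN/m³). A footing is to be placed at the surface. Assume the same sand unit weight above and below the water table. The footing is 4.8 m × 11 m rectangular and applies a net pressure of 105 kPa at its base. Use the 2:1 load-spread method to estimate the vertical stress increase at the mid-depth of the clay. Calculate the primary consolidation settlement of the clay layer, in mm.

Mid-depth of clay below the ground surface: z = 3.4 + 6/2 = 6.4 m.
Total vertical stress at mid-clay: σ_v = 18.7×3.4 + 17.5×3 = 116.08 kPa.
Pore pressure: u = 9.81×(6.4 − 2.4) = 39.24 kPa.
Initial effective stress: σ'_0 = σ_v − u = 116.08 − 39.24 = 76.84 kPa.
Stress increase at mid-clay by the 2:1 spreading method:
Δσ = qBL/((B+z)(L+z)) = 105×4.8×11/((4.8+6.4)(11+6.4)) = 28.448 kPa
Final effective stress: σ'_f = σ'_0 + Δσ = 76.84 + 28.448 = 105.29 kPa.
Normally consolidated clay, so the full stress increment lies on the virgin compression line:
S_c = C_c·H/(1+e₀)·log₁₀(σ'_f/σ'_0) = 0.38×6/(1+1.01)×log₁₀(105.29/76.84)
    = 1.1343 × 0.1368 = 0.1552 m

S_c ≈ 155 mm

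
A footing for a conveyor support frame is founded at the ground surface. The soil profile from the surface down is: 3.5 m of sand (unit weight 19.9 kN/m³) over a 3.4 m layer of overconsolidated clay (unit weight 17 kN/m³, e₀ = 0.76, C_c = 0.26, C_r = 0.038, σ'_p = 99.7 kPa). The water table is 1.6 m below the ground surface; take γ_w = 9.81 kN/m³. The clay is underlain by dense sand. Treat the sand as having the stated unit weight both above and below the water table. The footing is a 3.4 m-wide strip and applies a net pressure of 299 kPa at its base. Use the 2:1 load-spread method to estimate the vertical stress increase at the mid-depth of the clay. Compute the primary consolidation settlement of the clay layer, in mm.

S_c ≈ 145 mm

Mid-depth of clay below the ground surface: z = 3.5 + 3.4/2 = 5.2 m.
Total vertical stress at mid-clay: σ_v = 19.9×3.5 + 17×1.7 = 98.55 kPa.
Pore pressure: u = 9.81×(5.2 − 1.6) = 35.316 kPa.
Initial effective stress: σ'_0 = σ_v − u = 98.55 − 35.316 = 63.234 kPa.
Stress increase at mid-clay by the 2:1 spreading method:
Δσ = qB/(B+z) = 299×3.4/(3.4+5.2) = 118.21 kPa
Final effective stress: σ'_f = 63.234 + 118.21 = 181.44 kPa.
σ'_f = 181.44 > σ'_p = 99.7 kPa, so the stress path crosses the preconsolidation pressure — recompression up to σ'_p, then virgin compression beyond:
S_c = H/(1+e₀)·[C_r·log₁₀(σ'_p/σ'_0) + C_c·log₁₀(σ'_f/σ'_p)]
    = 3.4/1.76 × [0.038×log₁₀(99.7/63.234) + 0.26×log₁₀(181.44/99.7)]
    = 1.9318 × [0.0075143 + 0.06761] = 0.1451 m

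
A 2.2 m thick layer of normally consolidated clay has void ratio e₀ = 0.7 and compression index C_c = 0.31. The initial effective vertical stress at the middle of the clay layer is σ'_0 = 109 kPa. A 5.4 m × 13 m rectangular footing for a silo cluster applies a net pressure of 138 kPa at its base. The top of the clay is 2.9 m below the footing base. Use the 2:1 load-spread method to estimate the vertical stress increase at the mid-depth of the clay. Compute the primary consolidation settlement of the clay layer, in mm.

S_c ≈ 77 mm

Mid-depth of clay below the footing base: z = 2.9 + 2.2/2 = 4 m.
Stress increase at mid-clay by the 2:1 spreading method:
Δσ = qBL/((B+z)(L+z)) = 138×5.4×13/((5.4+4)(13+4)) = 60.623 kPa
Final effective stress: σ'_f = σ'_0 + Δσ = 109 + 60.623 = 169.62 kPa.
Normally consolidated clay, so the full stress increment lies on the virgin compression line:
S_c = C_c·H/(1+e₀)·log₁₀(σ'_f/σ'_0) = 0.31×2.2/(1+0.7)×log₁₀(169.62/109)
    = 0.40118 × 0.19205 = 0.07705 m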